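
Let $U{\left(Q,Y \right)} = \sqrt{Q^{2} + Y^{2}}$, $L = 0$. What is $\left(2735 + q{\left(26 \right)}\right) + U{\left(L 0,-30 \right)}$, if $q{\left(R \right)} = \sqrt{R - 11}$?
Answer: $2765 + \sqrt{15} \approx 2768.9$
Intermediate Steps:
$q{\left(R \right)} = \sqrt{-11 + R}$
$\left(2735 + q{\left(26 \right)}\right) + U{\left(L 0,-30 \right)} = \left(2735 + \sqrt{-11 + 26}\right) + \sqrt{\left(0 \cdot 0\right)^{2} + \left(-30\right)^{2}} = \left(2735 + \sqrt{15}\right) + \sqrt{0^{2} + 900} = \left(2735 + \sqrt{15}\right) + \sqrt{0 + 900} = \left(2735 + \sqrt{15}\right) + \sqrt{900} = \left(2735 + \sqrt{15}\right) + 30 = 2765 + \sqrt{15}$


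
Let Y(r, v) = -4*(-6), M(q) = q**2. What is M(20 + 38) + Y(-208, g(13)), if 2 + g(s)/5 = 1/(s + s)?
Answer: 3388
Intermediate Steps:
g(s) = -10 + 5/(2*s) (g(s) = -10 + 5/(s + s) = -10 + 5/((2*s)) = -10 + 5*(1/(2*s)) = -10 + 5/(2*s))
Y(r, v) = 24
M(20 + 38) + Y(-208, g(13)) = (20 + 38)**2 + 24 = 58**2 + 24 = 3364 + 24 = 3388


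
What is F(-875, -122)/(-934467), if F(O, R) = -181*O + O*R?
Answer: -88375/311489 ≈ -0.28372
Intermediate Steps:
F(-875, -122)/(-934467) = -875*(-181 - 122)/(-934467) = -875*(-303)*(-1/934467) = 265125*(-1/934467) = -88375/311489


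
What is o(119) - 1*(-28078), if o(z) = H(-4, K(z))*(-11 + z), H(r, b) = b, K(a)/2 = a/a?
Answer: 28294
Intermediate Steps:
K(a) = 2 (K(a) = 2*(a/a) = 2*1 = 2)
o(z) = -22 + 2*z (o(z) = 2*(-11 + z) = -22 + 2*z)
o(119) - 1*(-28078) = (-22 + 2*119) - 1*(-28078) = (-22 + 238) + 28078 = 216 + 28078 = 28294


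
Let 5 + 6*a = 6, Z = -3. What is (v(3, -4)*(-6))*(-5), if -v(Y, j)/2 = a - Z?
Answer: -190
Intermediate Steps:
a = 1/6 (a = -5/6 + (1/6)*6 = -5/6 + 1 = 1/6 ≈ 0.16667)
v(Y, j) = -19/3 (v(Y, j) = -2*(1/6 - 1*(-3)) = -2*(1/6 + 3) = -2*19/6 = -19/3)
(v(3, -4)*(-6))*(-5) = -19/3*(-6)*(-5) = 38*(-5) = -190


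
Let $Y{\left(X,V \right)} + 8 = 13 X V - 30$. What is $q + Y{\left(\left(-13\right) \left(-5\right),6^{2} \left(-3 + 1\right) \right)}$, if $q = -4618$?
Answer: $-65496$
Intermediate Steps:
$Y{\left(X,V \right)} = -38 + 13 V X$ ($Y{\left(X,V \right)} = -8 + \left(13 X V - 30\right) = -8 + \left(13 V X - 30\right) = -8 + \left(-30 + 13 V X\right) = -38 + 13 V X$)
$q + Y{\left(\left(-13\right) \left(-5\right),6^{2} \left(-3 + 1\right) \right)} = -4618 + \left(-38 + 13 \cdot 6^{2} \left(-3 + 1\right) \left(\left(-13\right) \left(-5\right)\right)\right) = -4618 + \left(-38 + 13 \cdot 36 \left(-2\right) 65\right) = -4618 + \left(-38 + 13 \left(-72\right) 65\right) = -4618 - 60878 = -65496$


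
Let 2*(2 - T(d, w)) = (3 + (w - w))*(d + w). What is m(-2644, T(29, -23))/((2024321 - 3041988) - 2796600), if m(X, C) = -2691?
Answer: 2691/3814267 ≈ 0.00070551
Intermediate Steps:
T(d, w) = 2 - 3*d/2 - 3*w/2 (T(d, w) = 2 - (3 + (w - w))*(d + w)/2 = 2 - (3 + 0)*(d + w)/2 = 2 - 3*(d + w)/2 = 2 - (3*d + 3*w)/2 = 2 + (-3*d/2 - 3*w/2) = 2 - 3*d/2 - 3*w/2)
m(-2644, T(29, -23))/((2024321 - 3041988) - 2796600) = -2691/((2024321 - 3041988) - 2796600) = -2691/(-1017667 - 2796600) = -2691/(-3814267) = -2691*(-1/3814267) = 2691/3814267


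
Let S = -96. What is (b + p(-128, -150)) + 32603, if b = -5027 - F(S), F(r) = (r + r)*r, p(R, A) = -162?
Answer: 8982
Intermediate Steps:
F(r) = 2*r**2 (F(r) = (2*r)*r = 2*r**2)
b = -23459 (b = -5027 - 2*(-96)**2 = -5027 - 2*9216 = -5027 - 1*18432 = -5027 - 18432 = -23459)
(b + p(-128, -150)) + 32603 = (-23459 - 162) + 32603 = -23621 + 32603 = 8982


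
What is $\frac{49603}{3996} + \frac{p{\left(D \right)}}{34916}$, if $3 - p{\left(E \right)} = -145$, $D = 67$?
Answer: $\frac{433132439}{34881084} \approx 12.417$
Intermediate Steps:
$p{\left(E \right)} = 148$ ($p{\left(E \right)} = 3 - -145 = 3 + 145 = 148$)
$\frac{49603}{3996} + \frac{p{\left(D \right)}}{34916} = \frac{49603}{3996} + \frac{148}{34916} = 49603 \cdot \frac{1}{3996} + 148 \cdot \frac{1}{34916} = \frac{49603}{3996} + \frac{37}{8729} = \frac{433132439}{34881084}$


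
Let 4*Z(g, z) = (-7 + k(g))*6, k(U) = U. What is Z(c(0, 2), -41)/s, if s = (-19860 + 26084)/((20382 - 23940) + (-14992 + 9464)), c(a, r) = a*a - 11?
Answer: 122661/3112 ≈ 39.415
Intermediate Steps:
c(a, r) = -11 + a**2 (c(a, r) = a**2 - 11 = -11 + a**2)
Z(g, z) = -21/2 + 3*g/2 (Z(g, z) = ((-7 + g)*6)/4 = (-42 + 6*g)/4 = -21/2 + 3*g/2)
s = -3112/4543 (s = 6224/(-3558 - 5528) = 6224/(-9086) = 6224*(-1/9086) = -3112/4543 ≈ -0.68501)
Z(c(0, 2), -41)/s = (-21/2 + 3*(-11 + 0**2)/2)/(-3112/4543) = (-21/2 + 3*(-11 + 0)/2)*(-4543/3112) = (-21/2 + (3/2)*(-11))*(-4543/3112) = (-21/2 - 33/2)*(-4543/3112) = -27*(-4543/3112) = 122661/3112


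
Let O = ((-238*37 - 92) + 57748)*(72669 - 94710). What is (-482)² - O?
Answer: 1076935174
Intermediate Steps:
O = -1076702850 (O = ((-8806 - 92) + 57748)*(-22041) = (-8898 + 57748)*(-22041) = 48850*(-22041) = -1076702850)
(-482)² - O = (-482)² - 1*(-1076702850) = 232324 + 1076702850 = 1076935174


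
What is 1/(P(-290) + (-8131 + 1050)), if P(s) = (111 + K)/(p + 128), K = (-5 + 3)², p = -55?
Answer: -73/516798 ≈ -0.00014125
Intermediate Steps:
K = 4 (K = (-2)² = 4)
P(s) = 115/73 (P(s) = (111 + 4)/(-55 + 128) = 115/73)
1/(P(-290) + (-8131 + 1050)) = 1/(115/73 + (-8131 + 1050)) = 1/(115/73 - 7081) = 1/(-516798/73) = -73/516798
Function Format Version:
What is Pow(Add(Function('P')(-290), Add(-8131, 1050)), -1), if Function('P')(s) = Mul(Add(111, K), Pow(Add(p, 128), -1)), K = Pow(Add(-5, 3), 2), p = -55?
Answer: Rational(-73, 516798) ≈ -0.00014125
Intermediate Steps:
K = 4 (K = Pow(-2, 2) = 4)
Function('P')(s) = Rational(115, 73) (Function('P')(s) = Mul(Add(111, 4), Pow(Add(-55, 128), -1)) = Mul(115, Pow(73, -1)) = Mul(115, Rational(1, 73)) = Rational(115, 73))
Pow(Add(Function('P')(-290), Add(-8131, 1050)), -1) = Pow(Add(Rational(115, 73), Add(-8131, 1050)), -1) = Pow(Add(Rational(115, 73), -7081), -1) = Pow(Rational(-516798, 73), -1) = Rational(-73, 516798)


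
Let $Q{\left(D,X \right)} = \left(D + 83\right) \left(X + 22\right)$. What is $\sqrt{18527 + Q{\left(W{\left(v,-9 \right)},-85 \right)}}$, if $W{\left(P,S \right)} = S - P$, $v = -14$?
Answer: $\sqrt{12983} \approx 113.94$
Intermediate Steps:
$Q{\left(D,X \right)} = \left(22 + X\right) \left(83 + D\right)$ ($Q{\left(D,X \right)} = \left(83 + D\right) \left(22 + X\right) = \left(22 + X\right) \left(83 + D\right)$)
$\sqrt{18527 + Q{\left(W{\left(v,-9 \right)},-85 \right)}} = \sqrt{18527 + \left(1826 + 22 \left(-9 - -14\right) + 83 \left(-85\right) + \left(-9 - -14\right) \left(-85\right)\right)} = \sqrt{18527 + \left(1826 + 22 \left(-9 + 14\right) - 7055 + \left(-9 + 14\right) \left(-85\right)\right)} = \sqrt{18527 + \left(1826 + 22 \cdot 5 - 7055 + 5 \left(-85\right)\right)} = \sqrt{18527 + \left(1826 + 110 - 7055 - 425\right)} = \sqrt{18527 - 5544} = \sqrt{12983}$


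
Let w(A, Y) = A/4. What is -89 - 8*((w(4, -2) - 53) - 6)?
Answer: 375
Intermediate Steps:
w(A, Y) = A/4 (w(A, Y) = A*(¼) = A/4)
-89 - 8*((w(4, -2) - 53) - 6) = -89 - 8*(((¼)*4 - 53) - 6) = -89 - 8*((1 - 53) - 6) = -89 - 8*(-52 - 6) = -89 - 8*(-58) = -89 + 464 = 375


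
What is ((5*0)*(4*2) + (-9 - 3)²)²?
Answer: 20736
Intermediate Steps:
((5*0)*(4*2) + (-9 - 3)²)² = (0*8 + (-12)²)² = (0 + 144)² = 144² = 20736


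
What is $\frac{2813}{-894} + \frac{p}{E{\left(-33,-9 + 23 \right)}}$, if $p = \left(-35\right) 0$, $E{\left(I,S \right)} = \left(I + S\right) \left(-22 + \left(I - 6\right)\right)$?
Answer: $- \frac{2813}{894} \approx -3.1465$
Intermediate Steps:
$E{\left(I,S \right)} = \left(-28 + I\right) \left(I + S\right)$ ($E{\left(I,S \right)} = \left(I + S\right) \left(-22 + \left(I - 6\right)\right) = \left(I + S\right) \left(-22 + \left(-6 + I\right)\right) = \left(I + S\right) \left(-28 + I\right) = \left(-28 + I\right) \left(I + S\right)$)
$p = 0$
$\frac{2813}{-894} + \frac{p}{E{\left(-33,-9 + 23 \right)}} = \frac{2813}{-894} + \frac{0}{\left(-33\right)^{2} - -924 - 28 \left(-9 + 23\right) - 33 \left(-9 + 23\right)} = 2813 \left(- \frac{1}{894}\right) + \frac{0}{1089 + 924 - 392 - 462} = - \frac{2813}{894} + \frac{0}{1089 + 924 - 392 - 462} = - \frac{2813}{894} + \frac{0}{1159} = - \frac{2813}{894} + 0 \cdot \frac{1}{1159} = - \frac{2813}{894} + 0 = - \frac{2813}{894}$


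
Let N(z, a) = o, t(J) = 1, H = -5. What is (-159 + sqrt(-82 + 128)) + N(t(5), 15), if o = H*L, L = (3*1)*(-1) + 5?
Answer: -169 + sqrt(46) ≈ -162.22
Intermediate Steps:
L = 2 (L = 3*(-1) + 5 = -3 + 5 = 2)
o = -10 (o = -5*2 = -10)
N(z, a) = -10
(-159 + sqrt(-82 + 128)) + N(t(5), 15) = (-159 + sqrt(-82 + 128)) - 10 = (-159 + sqrt(46)) - 10 = -169 + sqrt(46)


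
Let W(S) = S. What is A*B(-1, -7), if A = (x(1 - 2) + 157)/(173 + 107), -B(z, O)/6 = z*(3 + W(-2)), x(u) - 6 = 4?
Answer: 501/140 ≈ 3.5786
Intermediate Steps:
x(u) = 10 (x(u) = 6 + 4 = 10)
B(z, O) = -6*z (B(z, O) = -6*z*(3 - 2) = -6*z)
A = 167/280 (A = (10 + 157)/(173 + 107) = 167/280 ≈ 0.59643)
A*B(-1, -7) = 167*(-6*(-1))/280 = (167/280)*6 = 501/140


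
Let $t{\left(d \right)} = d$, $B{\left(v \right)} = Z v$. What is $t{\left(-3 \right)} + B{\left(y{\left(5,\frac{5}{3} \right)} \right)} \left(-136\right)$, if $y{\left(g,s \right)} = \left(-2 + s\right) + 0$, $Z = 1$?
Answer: $\frac{127}{3} \approx 42.333$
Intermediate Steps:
$y{\left(g,s \right)} = -2 + s$
$B{\left(v \right)} = v$ ($B{\left(v \right)} = 1 v = v$)
$t{\left(-3 \right)} + B{\left(y{\left(5,\frac{5}{3} \right)} \right)} \left(-136\right) = -3 + \left(-2 + \frac{5}{3}\right) \left(-136\right) = -3 - - \frac{136}{3} = -3 + \frac{136}{3} = \frac{127}{3}$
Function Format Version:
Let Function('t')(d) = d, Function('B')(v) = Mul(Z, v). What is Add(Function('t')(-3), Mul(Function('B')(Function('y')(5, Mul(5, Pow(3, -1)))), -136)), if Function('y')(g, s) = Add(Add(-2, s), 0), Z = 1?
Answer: Rational(127, 3) ≈ 42.333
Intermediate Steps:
Function('y')(g, s) = Add(-2, s)
Function('B')(v) = v (Function('B')(v) = Mul(1, v) = v)
Add(Function('t')(-3), Mul(Function('B')(Function('y')(5, Mul(5, Pow(3, -1)))), -136)) = Add(-3, Mul(Add(-2, Mul(5, Pow(3, -1))), -136)) = Add(-3, Mul(Add(-2, Mul(5, Rational(1, 3))), -136)) = Add(-3, Mul(Add(-2, Rational(5, 3)), -136)) = Add(-3, Mul(Rational(-1, 3), -136)) = Add(-3, Rational(136, 3)) = Rational(127, 3)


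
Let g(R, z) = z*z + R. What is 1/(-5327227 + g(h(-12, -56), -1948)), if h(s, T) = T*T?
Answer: -1/1529387 ≈ -6.5386e-7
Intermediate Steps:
h(s, T) = T²
g(R, z) = R + z² (g(R, z) = z² + R = R + z²)
1/(-5327227 + g(h(-12, -56), -1948)) = 1/(-5327227 + ((-56)² + (-1948)²)) = 1/(-5327227 + (3136 + 3794704)) = 1/(-5327227 + 3797840) = 1/(-1529387) = -1/1529387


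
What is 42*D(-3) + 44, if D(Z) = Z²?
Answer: 422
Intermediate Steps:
42*D(-3) + 44 = 42*(-3)² + 44 = 42*9 + 44 = 378 + 44 = 422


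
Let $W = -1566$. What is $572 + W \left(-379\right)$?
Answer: $594086$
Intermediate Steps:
$572 + W \left(-379\right) = 572 - -593514 = 572 + 593514 = 594086$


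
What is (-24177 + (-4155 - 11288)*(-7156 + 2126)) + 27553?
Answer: 77681666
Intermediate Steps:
(-24177 + (-4155 - 11288)*(-7156 + 2126)) + 27553 = (-24177 - 15443*(-5030)) + 27553 = (-24177 + 77678290) + 27553 = 77654113 + 27553 = 77681666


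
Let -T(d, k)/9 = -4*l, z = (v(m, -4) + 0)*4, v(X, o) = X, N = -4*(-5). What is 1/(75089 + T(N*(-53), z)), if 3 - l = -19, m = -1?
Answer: 1/75881 ≈ 1.3179e-5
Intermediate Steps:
N = 20
l = 22 (l = 3 - 1*(-19) = 3 + 19 = 22)
z = -4 (z = (-1 + 0)*4 = -1*4 = -4)
T(d, k) = 792 (T(d, k) = -(-36)*22 = -9*(-88) = 792)
1/(75089 + T(N*(-53), z)) = 1/(75089 + 792) = 1/75881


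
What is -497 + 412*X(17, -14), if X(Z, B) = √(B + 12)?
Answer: -497 + 412*I*√2 ≈ -497.0 + 582.66*I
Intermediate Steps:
X(Z, B) = √(12 + B)
-497 + 412*X(17, -14) = -497 + 412*√(12 - 14) = -497 + 412*√(-2) = -497 + 412*(I*√2) = -497 + 412*I*√2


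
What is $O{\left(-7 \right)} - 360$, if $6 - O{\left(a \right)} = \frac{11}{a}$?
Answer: $- \frac{2467}{7} \approx -352.43$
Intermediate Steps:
$O{\left(a \right)} = 6 - \frac{11}{a}$
$O{\left(-7 \right)} - 360 = \left(6 - \frac{11}{-7}\right) - 360 = \left(6 - - \frac{11}{7}\right) - 360 = \left(6 + \frac{11}{7}\right) - 360 = \frac{53}{7} - 360 = - \frac{2467}{7}$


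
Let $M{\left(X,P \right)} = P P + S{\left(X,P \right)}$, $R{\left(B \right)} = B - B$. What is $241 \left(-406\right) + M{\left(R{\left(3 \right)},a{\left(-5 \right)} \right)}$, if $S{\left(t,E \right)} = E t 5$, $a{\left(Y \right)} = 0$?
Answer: $-97846$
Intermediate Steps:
$R{\left(B \right)} = 0$
$S{\left(t,E \right)} = 5 E t$
$M{\left(X,P \right)} = P^{2} + 5 P X$ ($M{\left(X,P \right)} = P P + 5 P X = P^{2} + 5 P X$)
$241 \left(-406\right) + M{\left(R{\left(3 \right)},a{\left(-5 \right)} \right)} = 241 \left(-406\right) + 0 \left(0 + 5 \cdot 0\right) = -97846 + 0 \left(0 + 0\right) = -97846 + 0 \cdot 0 = -97846 + 0 = -97846$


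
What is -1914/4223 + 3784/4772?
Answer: 1711556/5038039 ≈ 0.33973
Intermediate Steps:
-1914/4223 + 3784/4772 = -1914*1/4223 + 3784*(1/4772) = -1914/4223 + 946/1193 = 1711556/5038039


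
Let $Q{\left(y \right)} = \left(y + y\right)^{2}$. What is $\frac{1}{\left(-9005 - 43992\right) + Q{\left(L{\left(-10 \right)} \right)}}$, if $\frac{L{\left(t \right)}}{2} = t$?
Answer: $- \frac{1}{51397} \approx -1.9456 \cdot 10^{-5}$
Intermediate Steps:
$L{\left(t \right)} = 2 t$
$Q{\left(y \right)} = 4 y^{2}$ ($Q{\left(y \right)} = \left(2 y\right)^{2} = 4 y^{2}$)
$\frac{1}{\left(-9005 - 43992\right) + Q{\left(L{\left(-10 \right)} \right)}} = \frac{1}{\left(-9005 - 43992\right) + 4 \left(2 \left(-10\right)\right)^{2}} = \frac{1}{-52997 + 4 \left(-20\right)^{2}} = \frac{1}{-52997 + 4 \cdot 400} = \frac{1}{-52997 + 1600} = \frac{1}{-51397} = - \frac{1}{51397}$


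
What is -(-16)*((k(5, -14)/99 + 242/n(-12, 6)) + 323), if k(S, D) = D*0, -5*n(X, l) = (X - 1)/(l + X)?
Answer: -48976/13 ≈ -3767.4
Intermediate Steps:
n(X, l) = -(-1 + X)/(5*(X + l)) (n(X, l) = -(X - 1)/(5*(l + X)) = -(-1 + X)/(5*(X + l)))
k(S, D) = 0
-(-16)*((k(5, -14)/99 + 242/n(-12, 6)) + 323) = -(-16)*((0/99 + 242/(((1 - 1*(-12))/(5*(-12 + 6))))) + 323) = -(-16)*((0*(1/99) + 242/(((1/5)*(1 + 12)/(-6)))) + 323) = -(-16)*((0 + 242/(((1/5)*(-1/6)*13))) + 323) = -(-16)*((0 + 242/(-13/30)) + 323) = -(-16)*((0 + 242*(-30/13)) + 323) = -(-16)*((0 - 7260/13) + 323) = -(-16)*(-7260/13 + 323) = -(-16)*(-3061)/13 = -1*48976/13 = -48976/13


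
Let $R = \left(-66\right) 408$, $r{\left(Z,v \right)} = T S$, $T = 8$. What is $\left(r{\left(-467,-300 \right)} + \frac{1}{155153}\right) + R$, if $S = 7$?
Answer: $- \frac{4169271415}{155153} \approx -26872.0$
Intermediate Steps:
$r{\left(Z,v \right)} = 56$ ($r{\left(Z,v \right)} = 8 \cdot 7 = 56$)
$R = -26928$
$\left(r{\left(-467,-300 \right)} + \frac{1}{155153}\right) + R = \left(56 + \frac{1}{155153}\right) - 26928 = \frac{8688569}{155153} - 26928 = - \frac{4169271415}{155153}$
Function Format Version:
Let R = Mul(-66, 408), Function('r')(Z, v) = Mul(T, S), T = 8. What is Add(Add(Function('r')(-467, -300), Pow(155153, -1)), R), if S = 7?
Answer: Rational(-4169271415, 155153) ≈ -26872.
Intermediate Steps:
Function('r')(Z, v) = 56 (Function('r')(Z, v) = Mul(8, 7) = 56)
R = -26928
Add(Add(Function('r')(-467, -300), Pow(155153, -1)), R) = Add(Add(56, Pow(155153, -1)), -26928) = Add(Add(56, Rational(1, 155153)), -26928) = Add(Rational(8688569, 155153), -26928) = Rational(-4169271415, 155153)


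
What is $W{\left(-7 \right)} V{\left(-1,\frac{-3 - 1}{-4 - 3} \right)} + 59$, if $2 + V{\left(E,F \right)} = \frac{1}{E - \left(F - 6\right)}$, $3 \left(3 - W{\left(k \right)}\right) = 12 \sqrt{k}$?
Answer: $\frac{1664}{31} + \frac{220 i \sqrt{7}}{31} \approx 53.677 + 18.776 i$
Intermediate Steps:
$W{\left(k \right)} = 3 - 4 \sqrt{k}$ ($W{\left(k \right)} = 3 - \frac{12 \sqrt{k}}{3} = 3 - 4 \sqrt{k}$)
$V{\left(E,F \right)} = -2 + \frac{1}{6 + E - F}$ ($V{\left(E,F \right)} = -2 + \frac{1}{E - \left(F - 6\right)} = -2 + \frac{1}{E - \left(-6 + F\right)} = -2 + \frac{1}{6 + E - F}$)
$W{\left(-7 \right)} V{\left(-1,\frac{-3 - 1}{-4 - 3} \right)} + 59 = \left(3 - 4 \sqrt{-7}\right) \frac{-11 - -2 + 2 \frac{-3 - 1}{-4 - 3}}{6 - 1 - \frac{-3 - 1}{-4 - 3}} + 59 = \left(3 - 4 i \sqrt{7}\right) \frac{-11 + 2 + 2 \left(- \frac{4}{-7}\right)}{6 - 1 - - \frac{4}{-7}} + 59 = \left(3 - 4 i \sqrt{7}\right) \frac{-11 + 2 + 2 \left(\left(-4\right) \left(- \frac{1}{7}\right)\right)}{6 - 1 - \left(-4\right) \left(- \frac{1}{7}\right)} + 59 = \left(3 - 4 i \sqrt{7}\right) \frac{-11 + 2 + 2 \cdot \frac{4}{7}}{6 - 1 - \frac{4}{7}} + 59 = \left(3 - 4 i \sqrt{7}\right) \frac{-11 + 2 + \frac{8}{7}}{6 - 1 - \frac{4}{7}} + 59 = \left(3 - 4 i \sqrt{7}\right) \frac{1}{\frac{31}{7}} \left(- \frac{55}{7}\right) + 59 = \left(3 - 4 i \sqrt{7}\right) \frac{7}{31} \left(- \frac{55}{7}\right) + 59 = \left(3 - 4 i \sqrt{7}\right) \left(- \frac{55}{31}\right) + 59 = \left(- \frac{165}{31} + \frac{220 i \sqrt{7}}{31}\right) + 59 = \frac{1664}{31} + \frac{220 i \sqrt{7}}{31}$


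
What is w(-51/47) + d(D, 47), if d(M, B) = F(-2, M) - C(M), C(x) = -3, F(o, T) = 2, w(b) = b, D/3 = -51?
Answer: 184/47 ≈ 3.9149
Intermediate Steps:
D = -153 (D = 3*(-51) = -153)
d(M, B) = 5 (d(M, B) = 2 - 1*(-3) = 2 + 3 = 5)
w(-51/47) + d(D, 47) = -51/47 + 5 = 184/47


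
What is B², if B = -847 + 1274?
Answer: 182329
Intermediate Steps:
B = 427
B² = 427² = 182329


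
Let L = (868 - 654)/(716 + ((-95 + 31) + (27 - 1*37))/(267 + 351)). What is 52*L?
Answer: 3438552/221207 ≈ 15.544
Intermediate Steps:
L = 66126/221207 (L = 214/(716 + (-64 + (27 - 37))/618) = 214/(716 + (-64 - 10)*(1/618)) = 214/(716 - 74*1/618) = 214/(716 - 37/309) = 214/(221207/309) = 214*(309/221207) = 66126/221207 ≈ 0.29893)
52*L = 52*(66126/221207) = 3438552/221207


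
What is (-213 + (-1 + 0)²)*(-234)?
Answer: 49608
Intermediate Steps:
(-213 + (-1 + 0)²)*(-234) = (-213 + (-1)²)*(-234) = (-213 + 1)*(-234) = -212*(-234) = 49608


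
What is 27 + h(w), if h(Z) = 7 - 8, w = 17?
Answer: 26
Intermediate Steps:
h(Z) = -1
27 + h(w) = 27 - 1 = 26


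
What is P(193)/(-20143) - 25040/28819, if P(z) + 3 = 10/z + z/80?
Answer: -7787399954851/8962937246480 ≈ -0.86884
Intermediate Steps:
P(z) = -3 + 10/z + z/80 (P(z) = -3 + (10/z + z/80) = -3 + 10/z + z/80)
P(193)/(-20143) - 25040/28819 = (-3 + 10/193 + (1/80)*193)/(-20143) - 25040/28819 = (-3 + 10*(1/193) + 193/80)*(-1/20143) - 25040*1/28819 = (-3 + 10/193 + 193/80)*(-1/20143) - 25040/28819 = -8271/15440*(-1/20143) - 25040/28819 = 8271/311007920 - 25040/28819 = -7787399954851/8962937246480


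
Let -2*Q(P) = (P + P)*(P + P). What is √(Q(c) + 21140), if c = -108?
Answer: 2*I*√547 ≈ 46.776*I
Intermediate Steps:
Q(P) = -2*P² (Q(P) = -(P + P)*(P + P)/2 = -2*P*2*P/2 = -2*P²)
√(Q(c) + 21140) = √(-2*(-108)² + 21140) = √(-2*11664 + 21140) = √(-23328 + 21140) = √(-2188) = 2*I*√547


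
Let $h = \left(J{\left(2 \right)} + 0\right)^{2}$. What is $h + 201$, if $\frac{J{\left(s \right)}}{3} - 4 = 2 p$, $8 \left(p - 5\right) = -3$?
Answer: $\frac{28497}{16} \approx 1781.1$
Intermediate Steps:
$p = \frac{37}{8}$ ($p = 5 + \frac{1}{8} \left(-3\right) = 5 - \frac{3}{8} = \frac{37}{8} \approx 4.625$)
$J{\left(s \right)} = \frac{159}{4}$ ($J{\left(s \right)} = 12 + 3 \cdot 2 \cdot \frac{37}{8} = 12 + 3 \cdot \frac{37}{4} = 12 + \frac{111}{4} = \frac{159}{4}$)
$h = \frac{25281}{16}$ ($h = \left(\frac{159}{4} + 0\right)^{2} = \left(\frac{159}{4}\right)^{2} = \frac{25281}{16} \approx 1580.1$)
$h + 201 = \frac{25281}{16} + 201 = \frac{28497}{16}$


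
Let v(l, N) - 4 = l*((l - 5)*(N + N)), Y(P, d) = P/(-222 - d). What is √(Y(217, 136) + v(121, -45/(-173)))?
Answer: 3*√3113560602490/61934 ≈ 85.471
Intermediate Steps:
v(l, N) = 4 + 2*N*l*(-5 + l) (v(l, N) = 4 + l*((l - 5)*(N + N)) = 4 + l*((-5 + l)*(2*N)) = 4 + l*(2*N*(-5 + l)) = 4 + 2*N*l*(-5 + l))
√(Y(217, 136) + v(121, -45/(-173))) = √(-1*217/(222 + 136) + (4 - 10*(-45/(-173))*121 + 2*(-45/(-173))*121²)) = √(-1*217/358 + (4 - 10*(-45*(-1/173))*121 + 2*(-45*(-1/173))*14641)) = √(-1*217*1/358 + (4 - 10*45/173*121 + 2*(45/173)*14641)) = √(-217/358 + (4 - 54450/173 + 1317690/173)) = √(-217/358 + 1263932/173) = √(452450115/61934) = 3*√3113560602490/61934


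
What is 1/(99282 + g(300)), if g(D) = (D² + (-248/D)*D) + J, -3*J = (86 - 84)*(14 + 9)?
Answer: 3/567056 ≈ 5.2905e-6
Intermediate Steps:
J = -46/3 (J = -(86 - 84)*(14 + 9)/3 = -2*23/3 = -⅓*46 = -46/3 ≈ -15.333)
g(D) = -790/3 + D² (g(D) = (D² + (-248/D)*D) - 46/3 = (D² - 248) - 46/3 = (-248 + D²) - 46/3 = -790/3 + D²)
1/(99282 + g(300)) = 1/(99282 + (-790/3 + 300²)) = 1/(99282 + (-790/3 + 90000)) = 1/(99282 + 269210/3) = 1/(567056/3) = 3/567056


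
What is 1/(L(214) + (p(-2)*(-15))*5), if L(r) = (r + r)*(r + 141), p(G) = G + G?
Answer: 1/152240 ≈ 6.5686e-6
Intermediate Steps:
p(G) = 2*G
L(r) = 2*r*(141 + r) (L(r) = (2*r)*(141 + r) = 2*r*(141 + r))
1/(L(214) + (p(-2)*(-15))*5) = 1/(2*214*(141 + 214) + ((2*(-2))*(-15))*5) = 1/(2*214*355 - 4*(-15)*5) = 1/(151940 + 60*5) = 1/(151940 + 300) = 1/152240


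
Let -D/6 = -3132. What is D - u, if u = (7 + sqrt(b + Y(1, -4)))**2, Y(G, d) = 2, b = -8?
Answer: 18749 - 14*I*sqrt(6) ≈ 18749.0 - 34.293*I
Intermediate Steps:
D = 18792 (D = -6*(-3132) = 18792)
u = (7 + I*sqrt(6))**2 (u = (7 + sqrt(-8 + 2))**2 = (7 + sqrt(-6))**2 = (7 + I*sqrt(6))**2 ≈ 43.0 + 34.293*I)
D - u = 18792 - (7 + I*sqrt(6))**2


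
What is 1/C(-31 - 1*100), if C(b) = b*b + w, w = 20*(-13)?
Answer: 1/16901 ≈ 5.9168e-5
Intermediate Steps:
w = -260
C(b) = -260 + b**2 (C(b) = b*b - 260 = b**2 - 260 = -260 + b**2)
1/C(-31 - 1*100) = 1/(-260 + (-31 - 1*100)**2) = 1/(-260 + (-31 - 100)**2) = 1/(-260 + (-131)**2) = 1/(-260 + 17161) = 1/16901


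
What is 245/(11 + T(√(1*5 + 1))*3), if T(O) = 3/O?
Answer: 1078/43 - 147*√6/43 ≈ 16.696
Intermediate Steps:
245/(11 + T(√(1*5 + 1))*3) = 245/(11 + (3/(√(1*5 + 1)))*3) = 245/(11 + (3/(√(5 + 1)))*3) = 245/(11 + (3/(√6))*3) = 245/(11 + (3*(√6/6))*3) = 245/(11 + (√6/2)*3) = 245/(11 + 3*√6/2)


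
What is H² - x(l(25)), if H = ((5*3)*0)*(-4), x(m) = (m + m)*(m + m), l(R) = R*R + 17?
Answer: -1648656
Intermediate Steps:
l(R) = 17 + R² (l(R) = R² + 17 = 17 + R²)
x(m) = 4*m² (x(m) = (2*m)*(2*m) = 4*m²)
H = 0 (H = (15*0)*(-4) = 0*(-4) = 0)
H² - x(l(25)) = 0² - 4*(17 + 25²)² = 0 - 4*(17 + 625)² = 0 - 4*642² = 0 - 4*412164 = 0 - 1*1648656 = 0 - 1648656 = -1648656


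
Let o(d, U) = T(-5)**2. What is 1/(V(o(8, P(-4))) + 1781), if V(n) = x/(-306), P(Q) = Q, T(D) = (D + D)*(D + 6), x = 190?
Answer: 153/272398 ≈ 0.00056168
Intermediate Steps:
T(D) = 2*D*(6 + D) (T(D) = (2*D)*(6 + D) = 2*D*(6 + D))
o(d, U) = 100 (o(d, U) = (2*(-5)*(6 - 5))**2 = (2*(-5)*1)**2 = (-10)**2 = 100)
V(n) = -95/153 (V(n) = 190/(-306) = 190*(-1/306) = -95/153)
1/(V(o(8, P(-4))) + 1781) = 1/(-95/153 + 1781) = 1/(272398/153) = 153/272398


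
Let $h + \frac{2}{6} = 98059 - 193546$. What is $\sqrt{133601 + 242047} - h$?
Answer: $\frac{286462}{3} + 4 \sqrt{23478} \approx 96100.0$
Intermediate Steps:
$h = - \frac{286462}{3}$ ($h = - \frac{1}{3} + \left(98059 - 193546\right) = - \frac{1}{3} - 95487 = - \frac{286462}{3} \approx -95487.0$)
$\sqrt{133601 + 242047} - h = \sqrt{133601 + 242047} - - \frac{286462}{3} = \sqrt{375648} + \frac{286462}{3} = 4 \sqrt{23478} + \frac{286462}{3} = \frac{286462}{3} + 4 \sqrt{23478}$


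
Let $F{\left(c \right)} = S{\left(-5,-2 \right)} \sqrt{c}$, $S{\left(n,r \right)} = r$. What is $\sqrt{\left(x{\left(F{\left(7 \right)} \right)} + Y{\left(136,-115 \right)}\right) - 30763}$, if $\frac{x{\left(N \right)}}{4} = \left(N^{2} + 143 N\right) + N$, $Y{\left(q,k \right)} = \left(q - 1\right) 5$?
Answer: $2 \sqrt{-7494 - 288 \sqrt{7}} \approx 181.72 i$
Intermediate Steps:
$Y{\left(q,k \right)} = -5 + 5 q$ ($Y{\left(q,k \right)} = \left(-1 + q\right) 5 = -5 + 5 q$)
$F{\left(c \right)} = - 2 \sqrt{c}$
$x{\left(N \right)} = 4 N^{2} + 576 N$ ($x{\left(N \right)} = 4 \left(\left(N^{2} + 143 N\right) + N\right) = 4 \left(N^{2} + 144 N\right) = 4 N^{2} + 576 N$)
$\sqrt{\left(x{\left(F{\left(7 \right)} \right)} + Y{\left(136,-115 \right)}\right) - 30763} = \sqrt{\left(4 \left(- 2 \sqrt{7}\right) \left(144 - 2 \sqrt{7}\right) + \left(-5 + 5 \cdot 136\right)\right) - 30763} = \sqrt{\left(- 8 \sqrt{7} \left(144 - 2 \sqrt{7}\right) + \left(-5 + 680\right)\right) - 30763} = \sqrt{\left(- 8 \sqrt{7} \left(144 - 2 \sqrt{7}\right) + 675\right) - 30763} = \sqrt{\left(675 - 8 \sqrt{7} \left(144 - 2 \sqrt{7}\right)\right) - 30763} = \sqrt{-30088 - 8 \sqrt{7} \left(144 - 2 \sqrt{7}\right)}$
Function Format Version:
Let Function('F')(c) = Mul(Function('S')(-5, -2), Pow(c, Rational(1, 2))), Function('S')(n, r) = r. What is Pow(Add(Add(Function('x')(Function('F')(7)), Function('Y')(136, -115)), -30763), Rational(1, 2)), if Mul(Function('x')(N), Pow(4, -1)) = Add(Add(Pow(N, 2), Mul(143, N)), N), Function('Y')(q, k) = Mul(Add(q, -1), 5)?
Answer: Mul(2, Pow(Add(-7494, Mul(-288, Pow(7, Rational(1, 2)))), Rational(1, 2))) ≈ Mul(181.72, I)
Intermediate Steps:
Function('Y')(q, k) = Add(-5, Mul(5, q)) (Function('Y')(q, k) = Mul(Add(-1, q), 5) = Add(-5, Mul(5, q)))
Function('F')(c) = Mul(-2, Pow(c, Rational(1, 2)))
Function('x')(N) = Add(Mul(4, Pow(N, 2)), Mul(576, N)) (Function('x')(N) = Mul(4, Add(Add(Pow(N, 2), Mul(143, N)), N)) = Mul(4, Add(Pow(N, 2), Mul(144, N))) = Add(Mul(4, Pow(N, 2)), Mul(576, N)))
Pow(Add(Add(Function('x')(Function('F')(7)), Function('Y')(136, -115)), -30763), Rational(1, 2)) = Pow(Add(Add(Mul(4, Mul(-2, Pow(7, Rational(1, 2))), Add(144, Mul(-2, Pow(7, Rational(1, 2))))), Add(-5, Mul(5, 136))), -30763), Rational(1, 2)) = Pow(Add(Add(Mul(-8, Pow(7, Rational(1, 2)), Add(144, Mul(-2, Pow(7, Rational(1, 2))))), Add(-5, 680)), -30763), Rational(1, 2)) = Pow(Add(Add(Mul(-8, Pow(7, Rational(1, 2)), Add(144, Mul(-2, Pow(7, Rational(1, 2))))), 675), -30763), Rational(1, 2)) = Pow(Add(Add(675, Mul(-8, Pow(7, Rational(1, 2)), Add(144, Mul(-2, Pow(7, Rational(1, 2)))))), -30763), Rational(1, 2)) = Pow(Add(-30088, Mul(-8, Pow(7, Rational(1, 2)), Add(144, Mul(-2, Pow(7, Rational(1, 2)))))), Rational(1, 2))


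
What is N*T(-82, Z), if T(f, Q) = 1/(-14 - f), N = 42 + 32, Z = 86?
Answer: 37/34 ≈ 1.0882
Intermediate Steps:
N = 74
N*T(-82, Z) = 74*(-1/(14 - 82)) = 74*(-1/(-68)) = 74*(-1*(-1/68)) = 74*(1/68) = 37/34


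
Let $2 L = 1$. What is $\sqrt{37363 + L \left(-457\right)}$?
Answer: $\frac{\sqrt{148538}}{2} \approx 192.7$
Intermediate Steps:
$L = \frac{1}{2}$ ($L = \frac{1}{2} \cdot 1 = \frac{1}{2} \approx 0.5$)
$\sqrt{37363 + L \left(-457\right)} = \sqrt{37363 + \frac{1}{2} \left(-457\right)} = \sqrt{37363 - \frac{457}{2}} = \sqrt{\frac{74269}{2}} = \frac{\sqrt{148538}}{2}$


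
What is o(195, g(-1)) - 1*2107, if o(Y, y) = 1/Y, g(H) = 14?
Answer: -410864/195 ≈ -2107.0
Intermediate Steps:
o(195, g(-1)) - 1*2107 = 1/195 - 1*2107 = 1/195 - 2107 = -410864/195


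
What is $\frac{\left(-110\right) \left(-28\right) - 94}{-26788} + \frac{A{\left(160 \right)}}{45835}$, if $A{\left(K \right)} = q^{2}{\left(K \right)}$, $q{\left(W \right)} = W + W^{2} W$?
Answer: $\frac{44946317432426949}{122782798} \approx 3.6606 \cdot 10^{8}$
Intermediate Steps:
$q{\left(W \right)} = W + W^{3}$
$A{\left(K \right)} = \left(K + K^{3}\right)^{2}$
$\frac{\left(-110\right) \left(-28\right) - 94}{-26788} + \frac{A{\left(160 \right)}}{45835} = \frac{\left(-110\right) \left(-28\right) - 94}{-26788} + \frac{160^{2} \left(1 + 160^{2}\right)^{2}}{45835} = \left(3080 - 94\right) \left(- \frac{1}{26788}\right) + 25600 \left(1 + 25600\right)^{2} \cdot \frac{1}{45835} = 2986 \left(- \frac{1}{26788}\right) + 25600 \cdot 25601^{2} \cdot \frac{1}{45835} = - \frac{1493}{13394} + 25600 \cdot 655411201 \cdot \frac{1}{45835} = - \frac{1493}{13394} + 16778526745600 \cdot \frac{1}{45835} = - \frac{1493}{13394} + \frac{3355705349120}{9167} = \frac{44946317432426949}{122782798}$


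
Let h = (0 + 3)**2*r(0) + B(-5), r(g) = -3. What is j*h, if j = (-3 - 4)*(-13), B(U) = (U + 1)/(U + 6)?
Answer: -2821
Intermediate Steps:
B(U) = (1 + U)/(6 + U)
h = -31 (h = (0 + 3)**2*(-3) + (1 - 5)/(6 - 5) = 3**2*(-3) - 4/1 = 9*(-3) + 1*(-4) = -27 - 4 = -31)
j = 91 (j = -7*(-13) = 91)
j*h = 91*(-31) = -2821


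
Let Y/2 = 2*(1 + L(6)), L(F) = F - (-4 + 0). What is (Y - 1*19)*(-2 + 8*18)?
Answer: 3550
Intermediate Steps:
L(F) = 4 + F (L(F) = F - 1*(-4) = F + 4 = 4 + F)
Y = 44 (Y = 2*(2*(1 + (4 + 6))) = 2*(2*(1 + 10)) = 2*(2*11) = 2*22 = 44)
(Y - 1*19)*(-2 + 8*18) = (44 - 1*19)*(-2 + 8*18) = (44 - 19)*(-2 + 144) = 25*142 = 3550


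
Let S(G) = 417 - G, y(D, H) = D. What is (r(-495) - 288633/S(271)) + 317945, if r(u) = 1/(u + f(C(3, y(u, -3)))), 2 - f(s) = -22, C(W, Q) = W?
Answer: 21727859581/68766 ≈ 3.1597e+5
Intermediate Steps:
f(s) = 24 (f(s) = 2 - 1*(-22) = 2 + 22 = 24)
r(u) = 1/(24 + u) (r(u) = 1/(u + 24) = 1/(24 + u))
(r(-495) - 288633/S(271)) + 317945 = (1/(24 - 495) - 288633/(417 - 1*271)) + 317945 = (1/(-471) - 288633/(417 - 271)) + 317945 = (-1/471 - 288633/146) + 317945 = -135946289/68766 + 317945 = 21727859581/68766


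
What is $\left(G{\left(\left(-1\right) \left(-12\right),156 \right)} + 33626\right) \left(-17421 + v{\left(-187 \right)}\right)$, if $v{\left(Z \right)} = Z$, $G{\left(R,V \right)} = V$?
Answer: $-594833456$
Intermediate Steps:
$\left(G{\left(\left(-1\right) \left(-12\right),156 \right)} + 33626\right) \left(-17421 + v{\left(-187 \right)}\right) = \left(156 + 33626\right) \left(-17421 - 187\right) = 33782 \left(-17608\right) = -594833456$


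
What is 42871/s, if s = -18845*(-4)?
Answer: 42871/75380 ≈ 0.56873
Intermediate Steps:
s = 75380
42871/s = 42871/75380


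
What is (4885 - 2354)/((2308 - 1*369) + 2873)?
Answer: 2531/4812 ≈ 0.52598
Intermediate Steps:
(4885 - 2354)/((2308 - 1*369) + 2873) = 2531/((2308 - 369) + 2873) = 2531/(1939 + 2873) = 2531/4812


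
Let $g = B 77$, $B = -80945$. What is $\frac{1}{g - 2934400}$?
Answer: $- \frac{1}{9167165} \approx -1.0909 \cdot 10^{-7}$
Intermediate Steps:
$g = -6232765$ ($g = \left(-80945\right) 77 = -6232765$)
$\frac{1}{g - 2934400} = \frac{1}{-6232765 - 2934400} = \frac{1}{-9167165} = - \frac{1}{9167165}$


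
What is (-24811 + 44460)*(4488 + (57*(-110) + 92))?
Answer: -33206810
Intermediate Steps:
(-24811 + 44460)*(4488 + (57*(-110) + 92)) = 19649*(4488 + (-6270 + 92)) = 19649*(4488 - 6178) = 19649*(-1690) = -33206810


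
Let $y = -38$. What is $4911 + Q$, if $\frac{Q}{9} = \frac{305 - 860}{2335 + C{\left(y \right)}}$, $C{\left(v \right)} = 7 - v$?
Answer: $\frac{2336637}{476} \approx 4908.9$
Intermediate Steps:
$Q = - \frac{999}{476}$ ($Q = 9 \frac{305 - 860}{2335 + \left(7 - -38\right)} = 9 \left(- \frac{555}{2335 + \left(7 + 38\right)}\right) = 9 \left(- \frac{555}{2335 + 45}\right) = 9 \left(- \frac{555}{2380}\right) = 9 \left(\left(-555\right) \frac{1}{2380}\right) = 9 \left(- \frac{111}{476}\right) = - \frac{999}{476} \approx -2.0987$)
$4911 + Q = 4911 - \frac{999}{476} = \frac{2336637}{476}$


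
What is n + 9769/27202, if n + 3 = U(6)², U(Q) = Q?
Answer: 907435/27202 ≈ 33.359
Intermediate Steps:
n = 33 (n = -3 + 6² = -3 + 36 = 33)
n + 9769/27202 = 33 + 9769/27202 = 907435/27202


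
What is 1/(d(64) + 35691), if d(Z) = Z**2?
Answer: 1/39787 ≈ 2.5134e-5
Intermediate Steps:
1/(d(64) + 35691) = 1/(64**2 + 35691) = 1/(4096 + 35691) = 1/39787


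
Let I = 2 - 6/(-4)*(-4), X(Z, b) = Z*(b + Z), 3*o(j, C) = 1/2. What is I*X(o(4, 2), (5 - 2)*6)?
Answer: -109/9 ≈ -12.111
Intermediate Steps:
o(j, C) = 1/6 (o(j, C) = (1/3)/2 = (1/3)*(1/2) = 1/6)
X(Z, b) = Z*(Z + b)
I = -4 (I = 2 - 6*(-1/4)*(-4) = 2 + (3/2)*(-4) = 2 - 6 = -4)
I*X(o(4, 2), (5 - 2)*6) = -2*(1/6 + (5 - 2)*6)/3 = -2*(1/6 + 3*6)/3 = -2*(1/6 + 18)/3 = -2*109/(3*6) = -4*109/36 = -109/9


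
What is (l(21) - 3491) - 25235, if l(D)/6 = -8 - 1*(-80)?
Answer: -28294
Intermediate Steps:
l(D) = 432 (l(D) = 6*(-8 - 1*(-80)) = 6*(-8 + 80) = 6*72 = 432)
(l(21) - 3491) - 25235 = (432 - 3491) - 25235 = -3059 - 25235 = -28294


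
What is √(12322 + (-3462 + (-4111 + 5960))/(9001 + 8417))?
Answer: √3738303117894/17418 ≈ 111.00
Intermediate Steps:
√(12322 + (-3462 + (-4111 + 5960))/(9001 + 8417)) = √(12322 + (-3462 + 1849)/17418) = √(12322 - 1613*1/17418) = √(12322 - 1613/17418) = √(214622983/17418) = √3738303117894/17418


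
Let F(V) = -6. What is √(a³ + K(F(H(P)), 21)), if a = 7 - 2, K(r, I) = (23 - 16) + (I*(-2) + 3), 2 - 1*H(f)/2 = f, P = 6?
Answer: √93 ≈ 9.6436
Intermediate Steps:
H(f) = 4 - 2*f
K(r, I) = 10 - 2*I (K(r, I) = 7 + (-2*I + 3) = 7 + (3 - 2*I) = 10 - 2*I)
a = 5
√(a³ + K(F(H(P)), 21)) = √(5³ + (10 - 2*21)) = √(125 + (10 - 42)) = √(125 - 32) = √93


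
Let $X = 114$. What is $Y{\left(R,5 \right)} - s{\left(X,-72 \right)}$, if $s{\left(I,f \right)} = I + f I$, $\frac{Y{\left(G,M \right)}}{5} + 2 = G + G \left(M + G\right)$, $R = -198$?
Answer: $198164$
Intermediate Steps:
$Y{\left(G,M \right)} = -10 + 5 G + 5 G \left(G + M\right)$ ($Y{\left(G,M \right)} = -10 + 5 \left(G + G \left(M + G\right)\right) = -10 + 5 \left(G + G \left(G + M\right)\right) = -10 + \left(5 G + 5 G \left(G + M\right)\right) = -10 + 5 G + 5 G \left(G + M\right)$)
$s{\left(I,f \right)} = I + I f$
$Y{\left(R,5 \right)} - s{\left(X,-72 \right)} = \left(-10 + 5 \left(-198\right) + 5 \left(-198\right)^{2} + 5 \left(-198\right) 5\right) - 114 \left(1 - 72\right) = \left(-10 - 990 + 5 \cdot 39204 - 4950\right) - 114 \left(-71\right) = \left(-10 - 990 + 196020 - 4950\right) - -8094 = 190070 + 8094 = 198164$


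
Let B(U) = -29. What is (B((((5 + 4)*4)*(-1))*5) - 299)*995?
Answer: -326360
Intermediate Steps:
(B((((5 + 4)*4)*(-1))*5) - 299)*995 = (-29 - 299)*995 = -328*995 = -326360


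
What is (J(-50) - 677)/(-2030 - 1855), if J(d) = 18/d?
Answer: 16934/97125 ≈ 0.17435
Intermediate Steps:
(J(-50) - 677)/(-2030 - 1855) = (18/(-50) - 677)/(-2030 - 1855) = (18*(-1/50) - 677)/(-3885) = (-9/25 - 677)*(-1/3885) = -16934/25*(-1/3885) = 16934/97125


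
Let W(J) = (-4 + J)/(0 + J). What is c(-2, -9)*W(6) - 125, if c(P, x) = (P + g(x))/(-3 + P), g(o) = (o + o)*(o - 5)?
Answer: -425/3 ≈ -141.67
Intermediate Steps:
W(J) = (-4 + J)/J
g(o) = 2*o*(-5 + o) (g(o) = (2*o)*(-5 + o) = 2*o*(-5 + o))
c(P, x) = (P + 2*x*(-5 + x))/(-3 + P)
c(-2, -9)*W(6) - 125 = ((-2 + 2*(-9)*(-5 - 9))/(-3 - 2))*((-4 + 6)/6) - 125 = ((-2 + 2*(-9)*(-14))/(-5))*((⅙)*2) - 125 = -(-2 + 252)/5*(⅓) - 125 = -⅕*250*(⅓) - 125 = -50*⅓ - 125 = -50/3 - 125 = -425/3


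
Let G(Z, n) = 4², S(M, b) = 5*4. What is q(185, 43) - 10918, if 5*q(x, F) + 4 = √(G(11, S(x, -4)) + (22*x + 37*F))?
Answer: -54594/5 + √5677/5 ≈ -10904.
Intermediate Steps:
S(M, b) = 20
G(Z, n) = 16
q(x, F) = -⅘ + √(16 + 22*x + 37*F)/5 (q(x, F) = -⅘ + √(16 + (22*x + 37*F))/5 = -⅘ + √(16 + 22*x + 37*F)/5)
q(185, 43) - 10918 = (-⅘ + √(16 + 22*185 + 37*43)/5) - 10918 = (-⅘ + √(16 + 4070 + 1591)/5) - 10918 = (-⅘ + √5677/5) - 10918 = -54594/5 + √5677/5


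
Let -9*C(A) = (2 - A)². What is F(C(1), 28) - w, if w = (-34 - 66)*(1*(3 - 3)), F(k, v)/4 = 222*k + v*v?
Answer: 9112/3 ≈ 3037.3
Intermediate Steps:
C(A) = -(2 - A)²/9
F(k, v) = 4*v² + 888*k (F(k, v) = 4*(222*k + v*v) = 4*(222*k + v²) = 4*(v² + 222*k) = 4*v² + 888*k)
w = 0 (w = -100*0 = 0)
F(C(1), 28) - w = (4*28² + 888*(-(-2 + 1)²/9)) - 1*0 = (4*784 + 888*(-⅑*(-1)²)) + 0 = (3136 + 888*(-⅑*1)) + 0 = (3136 + 888*(-⅑)) + 0 = (3136 - 296/3) + 0 = 9112/3 + 0 = 9112/3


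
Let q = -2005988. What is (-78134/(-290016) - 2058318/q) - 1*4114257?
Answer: -299193105785919397/72721076976 ≈ -4.1143e+6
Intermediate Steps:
(-78134/(-290016) - 2058318/q) - 1*4114257 = (-78134/(-290016) - 2058318/(-2005988)) - 1*4114257 = (-78134*(-1/290016) - 2058318*(-1/2005988)) - 4114257 = (39067/145008 + 1029159/1002994) - 4114257 = 94210127435/72721076976 - 4114257 = -299193105785919397/72721076976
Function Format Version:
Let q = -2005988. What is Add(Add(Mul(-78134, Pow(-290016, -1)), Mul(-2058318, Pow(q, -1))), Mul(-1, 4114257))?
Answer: Rational(-299193105785919397, 72721076976) ≈ -4.1143e+6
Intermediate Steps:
Add(Add(Mul(-78134, Pow(-290016, -1)), Mul(-2058318, Pow(q, -1))), Mul(-1, 4114257)) = Add(Add(Mul(-78134, Pow(-290016, -1)), Mul(-2058318, Pow(-2005988, -1))), Mul(-1, 4114257)) = Add(Add(Mul(-78134, Rational(-1, 290016)), Mul(-2058318, Rational(-1, 2005988))), -4114257) = Add(Add(Rational(39067, 145008), Rational(1029159, 1002994)), -4114257) = Add(Rational(94210127435, 72721076976), -4114257) = Rational(-299193105785919397, 72721076976)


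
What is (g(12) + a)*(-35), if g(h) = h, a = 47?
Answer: -2065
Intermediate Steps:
(g(12) + a)*(-35) = (12 + 47)*(-35) = 59*(-35) = -2065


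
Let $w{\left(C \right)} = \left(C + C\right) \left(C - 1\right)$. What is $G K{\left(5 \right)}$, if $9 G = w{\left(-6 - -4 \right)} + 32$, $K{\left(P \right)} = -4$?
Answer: $- \frac{176}{9} \approx -19.556$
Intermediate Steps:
$w{\left(C \right)} = 2 C \left(-1 + C\right)$
$G = \frac{44}{9}$ ($G = \frac{2 \left(-6 - -4\right) \left(-1 - 2\right) + 32}{9} = \frac{2 \left(-6 + 4\right) \left(-1 + \left(-6 + 4\right)\right) + 32}{9} = \frac{2 \left(-2\right) \left(-1 - 2\right) + 32}{9} = \frac{2 \left(-2\right) \left(-3\right) + 32}{9} = \frac{12 + 32}{9} = \frac{1}{9} \cdot 44 = \frac{44}{9} \approx 4.8889$)
$G K{\left(5 \right)} = \frac{44}{9} \left(-4\right) = - \frac{176}{9}$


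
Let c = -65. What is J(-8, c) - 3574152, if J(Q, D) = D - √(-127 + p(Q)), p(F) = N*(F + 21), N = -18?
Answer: -3574217 - 19*I ≈ -3.5742e+6 - 19.0*I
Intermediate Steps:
p(F) = -378 - 18*F (p(F) = -18*(F + 21) = -18*(21 + F) = -378 - 18*F)
J(Q, D) = D - √(-505 - 18*Q) (J(Q, D) = D - √(-127 + (-378 - 18*Q)) = D - √(-505 - 18*Q))
J(-8, c) - 3574152 = (-65 - √(-505 - 18*(-8))) - 3574152 = (-65 - √(-505 + 144)) - 3574152 = (-65 - √(-361)) - 3574152 = (-65 - 19*I) - 3574152 = -3574217 - 19*I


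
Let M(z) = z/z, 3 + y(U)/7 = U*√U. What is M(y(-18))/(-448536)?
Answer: -1/448536 ≈ -2.2295e-6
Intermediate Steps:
y(U) = -21 + 7*U^(3/2) (y(U) = -21 + 7*(U*√U) = -21 + 7*U^(3/2))
M(z) = 1
M(y(-18))/(-448536) = 1/(-448536) = 1*(-1/448536) = -1/448536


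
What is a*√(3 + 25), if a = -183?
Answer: -366*√7 ≈ -968.34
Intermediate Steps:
a*√(3 + 25) = -183*√(3 + 25) = -366*√7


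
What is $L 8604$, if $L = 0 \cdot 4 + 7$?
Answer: $60228$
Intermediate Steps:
$L = 7$ ($L = 0 + 7 = 7$)
$L 8604 = 7 \cdot 8604 = 60228$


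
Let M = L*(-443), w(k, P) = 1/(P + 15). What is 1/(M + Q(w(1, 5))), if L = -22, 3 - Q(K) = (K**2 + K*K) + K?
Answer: 200/1949789 ≈ 0.00010258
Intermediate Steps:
w(k, P) = 1/(15 + P)
Q(K) = 3 - K - 2*K**2 (Q(K) = 3 - ((K**2 + K*K) + K) = 3 - ((K**2 + K**2) + K) = 3 - (2*K**2 + K) = 3 - (K + 2*K**2) = 3 + (-K - 2*K**2) = 3 - K - 2*K**2)
M = 9746 (M = -22*(-443) = 9746)
1/(M + Q(w(1, 5))) = 1/(9746 + (3 - 1/(15 + 5) - 2/(15 + 5)**2)) = 1/(9746 + (3 - 1/20 - 2*(1/20)**2)) = 1/(9746 + (3 - 1*1/20 - 2*(1/20)**2)) = 1/(9746 + (3 - 1/20 - 2*1/400)) = 1/(9746 + (3 - 1/20 - 1/200)) = 1/(9746 + 589/200) = 1/(1949789/200) = 200/1949789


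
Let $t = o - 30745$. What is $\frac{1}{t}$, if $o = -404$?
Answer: $- \frac{1}{31149} \approx -3.2104 \cdot 10^{-5}$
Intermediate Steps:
$t = -31149$ ($t = -404 - 30745 = -31149$)
$\frac{1}{t} = \frac{1}{-31149} = - \frac{1}{31149}$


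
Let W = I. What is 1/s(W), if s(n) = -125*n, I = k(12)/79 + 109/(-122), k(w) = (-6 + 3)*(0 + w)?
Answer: 9638/1625375 ≈ 0.0059297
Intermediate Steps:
k(w) = -3*w
I = -13003/9638 (I = -3*12/79 + 109/(-122) = -36*1/79 + 109*(-1/122) = -36/79 - 109/122 = -13003/9638 ≈ -1.3491)
W = -13003/9638 ≈ -1.3491
1/s(W) = 1/(-125*(-13003/9638)) = 1/(1625375/9638) = 9638/1625375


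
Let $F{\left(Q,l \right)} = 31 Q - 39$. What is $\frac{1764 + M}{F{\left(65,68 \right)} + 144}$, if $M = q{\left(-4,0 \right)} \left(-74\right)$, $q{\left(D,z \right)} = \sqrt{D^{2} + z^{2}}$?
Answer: $\frac{367}{530} \approx 0.69245$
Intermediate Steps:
$M = -296$ ($M = \sqrt{\left(-4\right)^{2} + 0^{2}} \left(-74\right) = \sqrt{16 + 0} \left(-74\right) = \sqrt{16} \left(-74\right) = 4 \left(-74\right) = -296$)
$F{\left(Q,l \right)} = -39 + 31 Q$
$\frac{1764 + M}{F{\left(65,68 \right)} + 144} = \frac{1764 - 296}{\left(-39 + 31 \cdot 65\right) + 144} = \frac{1468}{\left(-39 + 2015\right) + 144} = \frac{1468}{1976 + 144} = \frac{1468}{2120} = 1468 \cdot \frac{1}{2120} = \frac{367}{530}$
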